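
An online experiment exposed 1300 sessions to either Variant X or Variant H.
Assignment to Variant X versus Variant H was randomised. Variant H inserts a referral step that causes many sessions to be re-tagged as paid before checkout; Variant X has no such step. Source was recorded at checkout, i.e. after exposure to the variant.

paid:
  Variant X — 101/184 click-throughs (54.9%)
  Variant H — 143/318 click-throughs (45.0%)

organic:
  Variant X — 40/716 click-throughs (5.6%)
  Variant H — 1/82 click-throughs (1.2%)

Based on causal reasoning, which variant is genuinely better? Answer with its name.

Traffic source here is a post-treatment variable shaped by the variant; conditioning on it would introduce bias rather than remove it. The overall comparison is the causal one.
Pooled: Variant X 15.7% vs Variant H 36.0%; Variant H is higher overall.

Variant H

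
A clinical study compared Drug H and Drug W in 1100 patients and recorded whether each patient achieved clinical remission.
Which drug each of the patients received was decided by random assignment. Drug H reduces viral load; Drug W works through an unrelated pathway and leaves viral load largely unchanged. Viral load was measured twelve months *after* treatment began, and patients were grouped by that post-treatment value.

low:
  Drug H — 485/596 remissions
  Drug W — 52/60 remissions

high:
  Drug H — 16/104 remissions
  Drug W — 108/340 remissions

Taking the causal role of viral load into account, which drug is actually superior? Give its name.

Drug H

Viral load is downstream of the drug. One should not condition on a consequence of treatment, so the overall rates are the right comparison.
Pooled: Drug H 71.6% vs Drug W 40.0%; Drug H is higher overall.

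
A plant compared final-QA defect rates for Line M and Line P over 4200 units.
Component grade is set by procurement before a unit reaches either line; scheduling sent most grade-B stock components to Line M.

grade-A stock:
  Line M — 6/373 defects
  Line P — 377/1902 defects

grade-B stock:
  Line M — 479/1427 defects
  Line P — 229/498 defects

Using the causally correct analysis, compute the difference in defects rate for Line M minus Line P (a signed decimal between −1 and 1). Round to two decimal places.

The imbalance in component grade arose from how units were allocated, not from anything the line did; and component grade independently affects the outcome. The pooled gap is confounded — condition on component grade.
Adjusting over the population distribution of component grade: 0.542·(0.016−0.198) + 0.458·(0.336−0.460) = -0.156.

-0.16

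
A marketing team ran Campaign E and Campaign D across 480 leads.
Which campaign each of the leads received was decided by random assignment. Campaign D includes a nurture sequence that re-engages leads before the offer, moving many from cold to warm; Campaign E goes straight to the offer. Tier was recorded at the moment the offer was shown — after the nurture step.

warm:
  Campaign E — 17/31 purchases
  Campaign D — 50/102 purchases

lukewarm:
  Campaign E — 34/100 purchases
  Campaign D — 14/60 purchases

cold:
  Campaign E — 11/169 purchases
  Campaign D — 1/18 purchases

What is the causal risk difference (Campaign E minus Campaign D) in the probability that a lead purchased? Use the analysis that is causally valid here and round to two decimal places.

-0.15

Engagement tier is downstream of the campaign. One should not condition on a consequence of treatment, so the overall rates are the right comparison.
The causal difference is the pooled difference: 0.207 − 0.361 = -0.154.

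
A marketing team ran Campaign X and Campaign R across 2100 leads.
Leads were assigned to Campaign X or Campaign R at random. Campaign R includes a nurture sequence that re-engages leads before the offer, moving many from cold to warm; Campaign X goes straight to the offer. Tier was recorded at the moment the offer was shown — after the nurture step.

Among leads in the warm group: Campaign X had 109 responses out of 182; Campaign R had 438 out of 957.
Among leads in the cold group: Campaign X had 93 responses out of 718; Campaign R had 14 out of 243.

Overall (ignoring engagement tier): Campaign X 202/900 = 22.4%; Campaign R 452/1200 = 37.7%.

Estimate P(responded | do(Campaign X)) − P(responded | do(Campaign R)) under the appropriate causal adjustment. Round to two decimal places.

Engagement tier is recorded after the campaign and is itself shifted by it — it sits on the causal path from campaign to outcome. Conditioning on a mediator would strip out part of the effect we want; the pooled comparison gives the total causal effect.
The causal difference is the pooled difference: 0.224 − 0.377 = -0.152.

-0.15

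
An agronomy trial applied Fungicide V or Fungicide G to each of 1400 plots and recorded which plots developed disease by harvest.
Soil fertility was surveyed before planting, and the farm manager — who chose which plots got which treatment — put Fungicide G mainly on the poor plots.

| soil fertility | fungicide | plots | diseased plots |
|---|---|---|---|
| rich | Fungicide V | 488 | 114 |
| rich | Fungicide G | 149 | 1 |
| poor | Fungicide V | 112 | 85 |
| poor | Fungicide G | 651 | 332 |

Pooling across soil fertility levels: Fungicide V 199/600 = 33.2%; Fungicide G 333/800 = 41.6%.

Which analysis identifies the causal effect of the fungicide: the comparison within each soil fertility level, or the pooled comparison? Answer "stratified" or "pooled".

stratified

The stratified and pooled comparisons disagree (Fungicide G wins within each soil fertility; Fungicide V wins overall), so the answer turns on the causal role of soil fertility.
Nothing the fungicide does changes soil fertility; the imbalance is an allocation artefact. With soil fertility also predicting the outcome, the pooled figure is confounded, and the within-stratum comparison is the causal one.
Within each level — rich: 23.4% vs 0.7%; poor: 75.9% vs 51.0% — Fungicide G is lower every time.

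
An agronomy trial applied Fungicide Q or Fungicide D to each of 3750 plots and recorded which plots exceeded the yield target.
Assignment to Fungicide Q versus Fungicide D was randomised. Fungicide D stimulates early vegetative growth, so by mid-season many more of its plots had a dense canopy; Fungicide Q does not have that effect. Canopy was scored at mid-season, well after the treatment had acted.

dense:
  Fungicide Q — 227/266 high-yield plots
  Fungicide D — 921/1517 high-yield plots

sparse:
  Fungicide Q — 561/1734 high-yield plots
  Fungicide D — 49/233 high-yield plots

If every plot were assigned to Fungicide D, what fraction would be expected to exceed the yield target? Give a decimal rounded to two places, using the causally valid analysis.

0.55

Mid-season canopy here is a post-treatment variable shaped by the fungicide; conditioning on it would introduce bias rather than remove it. The overall comparison is the causal one.
So P(outcome | do(Fungicide D)) is just the pooled rate for Fungicide D: 970/1750 = 0.554.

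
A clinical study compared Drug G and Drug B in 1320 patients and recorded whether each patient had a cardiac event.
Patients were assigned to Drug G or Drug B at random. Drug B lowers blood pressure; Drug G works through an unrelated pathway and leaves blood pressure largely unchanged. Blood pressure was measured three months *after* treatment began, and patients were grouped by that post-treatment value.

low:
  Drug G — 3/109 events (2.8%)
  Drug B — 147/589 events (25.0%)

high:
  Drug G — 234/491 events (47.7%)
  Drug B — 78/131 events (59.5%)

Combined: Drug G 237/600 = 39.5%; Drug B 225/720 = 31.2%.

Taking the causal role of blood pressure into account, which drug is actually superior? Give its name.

Drug G is lower inside every blood pressure stratum but Drug B is lower in aggregate. Whether to stratify depends on how blood pressure relates to the drug.
The distribution of blood pressure is itself part of what the drug does — it is an intermediate outcome. Holding it fixed would remove that part of the effect; the total effect is the pooled difference.
Pooled: Drug G 39.5% vs Drug B 31.2%; Drug B is lower overall.

Drug B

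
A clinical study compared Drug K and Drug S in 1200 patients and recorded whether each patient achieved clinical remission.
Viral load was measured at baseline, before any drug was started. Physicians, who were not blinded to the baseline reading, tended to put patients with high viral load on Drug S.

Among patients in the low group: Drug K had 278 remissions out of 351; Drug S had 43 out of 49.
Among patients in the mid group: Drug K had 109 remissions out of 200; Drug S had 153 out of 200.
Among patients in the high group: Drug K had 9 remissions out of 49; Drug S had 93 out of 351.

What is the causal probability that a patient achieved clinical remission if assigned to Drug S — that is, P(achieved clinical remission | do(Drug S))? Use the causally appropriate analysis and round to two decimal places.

0.64

Since viral load is a pre-existing factor (not a product of the drug) and it affects the outcome on its own, it is a confounder. The stratified rates, not the pooled rate, identify the causal effect.
Standardising Drug S to the population viral load mix: 0.333·43/49 + 0.333·153/200 + 0.333·93/351 = 0.636.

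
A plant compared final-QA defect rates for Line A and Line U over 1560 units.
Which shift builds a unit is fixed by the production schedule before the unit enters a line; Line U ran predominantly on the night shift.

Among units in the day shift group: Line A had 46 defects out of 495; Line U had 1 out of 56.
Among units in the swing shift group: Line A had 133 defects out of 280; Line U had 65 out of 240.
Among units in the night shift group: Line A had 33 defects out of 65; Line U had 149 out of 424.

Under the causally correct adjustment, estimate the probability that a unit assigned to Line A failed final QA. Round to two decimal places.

Line U is lower inside every shift stratum but Line A is lower in aggregate. Whether to stratify depends on how shift relates to the line.
Shift differs across lines for reasons unrelated to any effect of the line itself, and it separately predicts the outcome — a classic confounder. We must compare within shift levels.
Standardising Line A to the population shift mix: 0.353·46/495 + 0.333·133/280 + 0.313·33/65 = 0.350.

0.35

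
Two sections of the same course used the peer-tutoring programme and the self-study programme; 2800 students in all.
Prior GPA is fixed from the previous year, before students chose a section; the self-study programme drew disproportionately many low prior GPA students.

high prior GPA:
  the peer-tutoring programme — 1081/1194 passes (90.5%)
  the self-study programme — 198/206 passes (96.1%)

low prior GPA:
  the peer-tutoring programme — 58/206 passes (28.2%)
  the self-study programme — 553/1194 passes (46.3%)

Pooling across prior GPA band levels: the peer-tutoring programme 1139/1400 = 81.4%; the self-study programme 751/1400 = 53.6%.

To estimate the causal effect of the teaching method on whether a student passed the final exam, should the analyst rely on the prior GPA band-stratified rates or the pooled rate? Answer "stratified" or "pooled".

stratified

The stratified and pooled comparisons disagree (the self-study programme wins within each prior GPA band; the peer-tutoring programme wins overall), so the answer turns on the causal role of prior GPA band.
Prior GPA band is set before the teaching method has any effect — it is not caused by the teaching method — and it independently drives the outcome. That makes it a confounder, so the causal comparison is within prior GPA band levels.
Within each level — high prior GPA: 90.5% vs 96.1%; low prior GPA: 28.2% vs 46.3% — the self-study programme is higher every time.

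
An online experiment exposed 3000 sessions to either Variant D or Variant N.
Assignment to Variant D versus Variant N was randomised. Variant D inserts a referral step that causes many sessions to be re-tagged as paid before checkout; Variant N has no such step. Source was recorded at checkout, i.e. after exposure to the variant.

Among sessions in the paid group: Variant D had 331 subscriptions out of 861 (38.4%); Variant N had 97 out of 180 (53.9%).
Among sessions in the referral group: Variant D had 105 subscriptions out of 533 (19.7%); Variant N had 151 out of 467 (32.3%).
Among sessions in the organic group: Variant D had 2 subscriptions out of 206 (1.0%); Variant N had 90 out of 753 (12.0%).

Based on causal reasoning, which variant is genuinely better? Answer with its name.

The traffic source-specific comparison favours Variant N throughout, but the pooled figures favour Variant D. The question is whether to condition on traffic source.
Because the variant influences traffic source, traffic source is a post-treatment mediator, not a confounder. Stratifying on it would bias the estimate; the causal effect is the crude pooled difference.
Pooled: Variant D 27.4% vs Variant N 24.1%; Variant D is higher overall.

Variant D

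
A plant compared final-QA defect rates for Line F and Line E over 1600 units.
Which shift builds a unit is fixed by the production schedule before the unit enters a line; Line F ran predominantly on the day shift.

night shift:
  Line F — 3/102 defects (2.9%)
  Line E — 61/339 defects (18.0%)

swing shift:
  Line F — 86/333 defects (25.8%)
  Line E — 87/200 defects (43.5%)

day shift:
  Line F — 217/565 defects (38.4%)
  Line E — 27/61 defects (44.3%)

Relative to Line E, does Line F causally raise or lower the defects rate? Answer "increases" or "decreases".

decreases

Shift is set before the line has any effect — it is not caused by the line — and it independently drives the outcome. That makes it a confounder, so the causal comparison is within shift levels.
Within each level — night shift: 2.9% vs 18.0%; swing shift: 25.8% vs 43.5%; day shift: 38.4% vs 44.3% — Line F is lower every time.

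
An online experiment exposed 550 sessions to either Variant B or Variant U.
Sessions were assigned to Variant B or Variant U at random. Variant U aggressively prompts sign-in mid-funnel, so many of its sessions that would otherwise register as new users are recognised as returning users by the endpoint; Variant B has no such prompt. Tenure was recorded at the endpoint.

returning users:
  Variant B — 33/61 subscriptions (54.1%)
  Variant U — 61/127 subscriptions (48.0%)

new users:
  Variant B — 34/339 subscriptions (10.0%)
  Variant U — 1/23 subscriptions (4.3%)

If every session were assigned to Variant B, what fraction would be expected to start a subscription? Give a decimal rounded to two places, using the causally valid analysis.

The distribution of user tenure is itself part of what the variant does — it is an intermediate outcome. Holding it fixed would remove that part of the effect; the total effect is the pooled difference.
So P(outcome | do(Variant B)) is just the pooled rate for Variant B: 67/400 = 0.168.

0.17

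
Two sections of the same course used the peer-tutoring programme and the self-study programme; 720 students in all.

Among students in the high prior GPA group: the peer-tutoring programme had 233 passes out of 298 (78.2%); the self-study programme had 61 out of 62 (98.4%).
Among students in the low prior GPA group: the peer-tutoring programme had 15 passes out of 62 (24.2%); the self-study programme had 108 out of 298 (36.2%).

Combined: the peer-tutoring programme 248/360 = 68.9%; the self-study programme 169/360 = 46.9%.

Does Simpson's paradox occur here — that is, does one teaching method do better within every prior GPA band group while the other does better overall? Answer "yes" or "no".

Within each prior GPA band level (high prior GPA 78.2% vs 98.4%; low prior GPA 24.2% vs 36.2%), the self-study programme has the higher rate every time. Pooled: 68.9% vs 46.9% — the peer-tutoring programme has the higher rate overall. The two comparisons disagree.

yes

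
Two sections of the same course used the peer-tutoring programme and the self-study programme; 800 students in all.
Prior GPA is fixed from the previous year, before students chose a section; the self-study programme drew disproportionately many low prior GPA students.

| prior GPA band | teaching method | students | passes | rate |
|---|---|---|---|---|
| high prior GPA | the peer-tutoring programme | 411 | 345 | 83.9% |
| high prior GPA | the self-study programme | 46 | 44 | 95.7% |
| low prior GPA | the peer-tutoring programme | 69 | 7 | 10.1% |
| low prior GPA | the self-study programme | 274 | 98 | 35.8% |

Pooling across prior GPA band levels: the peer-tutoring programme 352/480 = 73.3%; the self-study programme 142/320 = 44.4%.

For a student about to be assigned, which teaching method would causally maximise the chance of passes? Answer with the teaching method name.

the self-study programme

Within every prior GPA band level the self-study programme has the higher rate, yet pooled the peer-tutoring programme does — Simpson's reversal.
Prior GPA band satisfies the back-door criterion: it is not a descendant of the teaching method, and it blocks the spurious path from teaching method to outcome. Adjusting for it (i.e., using the within-prior GPA band rates) gives the causal effect.
Within each level — high prior GPA: 83.9% vs 95.7%; low prior GPA: 10.1% vs 35.8% — the self-study programme is higher every time.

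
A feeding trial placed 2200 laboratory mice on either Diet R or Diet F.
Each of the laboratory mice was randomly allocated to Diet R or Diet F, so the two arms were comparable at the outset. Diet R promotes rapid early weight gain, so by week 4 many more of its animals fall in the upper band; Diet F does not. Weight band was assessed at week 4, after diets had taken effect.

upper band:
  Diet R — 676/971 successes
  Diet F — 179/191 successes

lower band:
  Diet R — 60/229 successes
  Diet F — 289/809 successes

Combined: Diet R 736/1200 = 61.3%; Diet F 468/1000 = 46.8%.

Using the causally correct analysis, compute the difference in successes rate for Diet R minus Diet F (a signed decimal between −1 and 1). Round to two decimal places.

Within every week-4 weight band level Diet F has the higher rate, yet pooled Diet R does — Simpson's reversal.
Because the diet influences week-4 weight band, week-4 weight band is a post-treatment mediator, not a confounder. Stratifying on it would bias the estimate; the causal effect is the crude pooled difference.
The causal difference is the pooled difference: 0.613 − 0.468 = +0.145.

+0.15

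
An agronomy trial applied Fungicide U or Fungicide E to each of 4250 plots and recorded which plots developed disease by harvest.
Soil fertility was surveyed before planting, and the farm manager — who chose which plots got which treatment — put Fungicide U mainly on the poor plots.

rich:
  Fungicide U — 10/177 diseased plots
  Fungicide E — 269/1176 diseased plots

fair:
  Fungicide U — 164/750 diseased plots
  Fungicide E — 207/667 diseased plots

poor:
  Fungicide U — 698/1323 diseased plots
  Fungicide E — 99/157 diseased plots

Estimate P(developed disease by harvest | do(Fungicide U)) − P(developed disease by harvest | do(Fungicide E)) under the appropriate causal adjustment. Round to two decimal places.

The imbalance in soil fertility arose from how plots were allocated, not from anything the fungicide did; and soil fertility independently affects the outcome. The pooled gap is confounded — condition on soil fertility.
Adjusting over the population distribution of soil fertility: 0.318·(0.056−0.229) + 0.333·(0.219−0.310) + 0.348·(0.528−0.631) = -0.121.

-0.12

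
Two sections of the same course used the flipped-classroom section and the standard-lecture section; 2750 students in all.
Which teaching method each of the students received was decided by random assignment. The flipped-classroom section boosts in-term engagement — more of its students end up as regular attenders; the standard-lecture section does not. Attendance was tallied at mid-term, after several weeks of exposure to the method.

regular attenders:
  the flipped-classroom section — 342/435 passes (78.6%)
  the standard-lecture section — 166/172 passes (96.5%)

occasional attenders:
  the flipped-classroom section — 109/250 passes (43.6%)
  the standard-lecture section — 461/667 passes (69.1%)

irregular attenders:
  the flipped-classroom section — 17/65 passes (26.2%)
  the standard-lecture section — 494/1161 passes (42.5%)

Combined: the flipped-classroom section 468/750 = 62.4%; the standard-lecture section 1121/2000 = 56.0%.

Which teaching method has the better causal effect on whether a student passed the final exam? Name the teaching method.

Mid-term attendance is downstream of the teaching method. One should not condition on a consequence of treatment, so the overall rates are the right comparison.
Pooled: the flipped-classroom section 62.4% vs the standard-lecture section 56.0%; the flipped-classroom section is higher overall.

the flipped-classroom section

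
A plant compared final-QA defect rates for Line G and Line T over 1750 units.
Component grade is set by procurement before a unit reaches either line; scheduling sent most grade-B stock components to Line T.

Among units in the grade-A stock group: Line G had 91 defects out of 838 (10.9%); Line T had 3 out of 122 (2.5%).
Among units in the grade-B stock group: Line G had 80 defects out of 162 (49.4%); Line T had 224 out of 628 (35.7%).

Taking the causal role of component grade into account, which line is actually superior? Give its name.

Line T

The stratified and pooled comparisons disagree (Line T wins within each component grade; Line G wins overall), so the answer turns on the causal role of component grade.
Component grade is set before the line has any effect — it is not caused by the line — and it independently drives the outcome. That makes it a confounder, so the causal comparison is within component grade levels.
Within each level — grade-A stock: 10.9% vs 2.5%; grade-B stock: 49.4% vs 35.7% — Line T is lower every time.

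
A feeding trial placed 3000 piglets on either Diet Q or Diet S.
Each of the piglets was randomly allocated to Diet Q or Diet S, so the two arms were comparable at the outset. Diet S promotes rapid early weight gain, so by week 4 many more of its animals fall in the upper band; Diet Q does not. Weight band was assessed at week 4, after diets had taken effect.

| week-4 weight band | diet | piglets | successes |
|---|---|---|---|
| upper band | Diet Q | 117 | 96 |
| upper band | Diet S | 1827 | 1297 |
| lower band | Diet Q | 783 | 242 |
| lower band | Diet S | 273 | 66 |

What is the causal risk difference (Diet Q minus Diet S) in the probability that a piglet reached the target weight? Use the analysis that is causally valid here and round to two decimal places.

Week-4 weight band is recorded after the diet and is itself shifted by it — it sits on the causal path from diet to outcome. Conditioning on a mediator would strip out part of the effect we want; the pooled comparison gives the total causal effect.
The causal difference is the pooled difference: 0.376 − 0.649 = -0.273.

-0.27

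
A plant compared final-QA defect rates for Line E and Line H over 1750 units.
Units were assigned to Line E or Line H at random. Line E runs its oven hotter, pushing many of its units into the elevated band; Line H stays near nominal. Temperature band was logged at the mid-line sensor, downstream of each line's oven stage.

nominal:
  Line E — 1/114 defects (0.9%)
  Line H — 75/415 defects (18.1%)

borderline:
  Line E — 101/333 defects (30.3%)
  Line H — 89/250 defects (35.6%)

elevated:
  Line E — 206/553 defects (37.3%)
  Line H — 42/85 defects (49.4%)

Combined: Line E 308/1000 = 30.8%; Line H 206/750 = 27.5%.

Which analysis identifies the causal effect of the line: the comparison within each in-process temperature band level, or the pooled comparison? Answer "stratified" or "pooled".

In-process temperature band is recorded after the line and is itself shifted by it — it sits on the causal path from line to outcome. Conditioning on a mediator would strip out part of the effect we want; the pooled comparison gives the total causal effect.
Pooled: Line E 30.8% vs Line H 27.5%; Line H is lower overall.

pooled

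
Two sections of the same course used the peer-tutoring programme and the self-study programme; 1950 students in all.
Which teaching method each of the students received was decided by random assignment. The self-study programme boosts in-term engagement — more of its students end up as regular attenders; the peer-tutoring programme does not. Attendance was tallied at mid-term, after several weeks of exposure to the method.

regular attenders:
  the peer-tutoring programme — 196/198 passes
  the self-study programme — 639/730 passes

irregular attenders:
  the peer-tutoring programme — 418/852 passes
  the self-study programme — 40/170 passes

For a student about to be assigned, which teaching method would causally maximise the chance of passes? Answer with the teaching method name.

Mid-term attendance is downstream of the teaching method. One should not condition on a consequence of treatment, so the overall rates are the right comparison.
Pooled: the peer-tutoring programme 58.5% vs the self-study programme 75.4%; the self-study programme is higher overall.

the self-study programme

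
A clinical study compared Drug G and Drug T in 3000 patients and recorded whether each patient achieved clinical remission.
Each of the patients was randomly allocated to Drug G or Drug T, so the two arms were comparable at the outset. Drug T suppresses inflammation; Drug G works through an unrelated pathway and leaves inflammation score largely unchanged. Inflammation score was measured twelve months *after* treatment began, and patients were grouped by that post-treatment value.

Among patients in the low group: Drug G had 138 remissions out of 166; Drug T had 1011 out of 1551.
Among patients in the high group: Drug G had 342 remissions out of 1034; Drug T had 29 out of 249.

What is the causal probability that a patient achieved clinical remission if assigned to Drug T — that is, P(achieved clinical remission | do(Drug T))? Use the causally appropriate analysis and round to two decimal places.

The stratified and pooled comparisons disagree (Drug G wins within each inflammation score; Drug T wins overall), so the answer turns on the causal role of inflammation score.
Because the drug influences inflammation score, inflammation score is a post-treatment mediator, not a confounder. Stratifying on it would bias the estimate; the causal effect is the crude pooled difference.
So P(outcome | do(Drug T)) is just the pooled rate for Drug T: 1040/1800 = 0.578.

0.58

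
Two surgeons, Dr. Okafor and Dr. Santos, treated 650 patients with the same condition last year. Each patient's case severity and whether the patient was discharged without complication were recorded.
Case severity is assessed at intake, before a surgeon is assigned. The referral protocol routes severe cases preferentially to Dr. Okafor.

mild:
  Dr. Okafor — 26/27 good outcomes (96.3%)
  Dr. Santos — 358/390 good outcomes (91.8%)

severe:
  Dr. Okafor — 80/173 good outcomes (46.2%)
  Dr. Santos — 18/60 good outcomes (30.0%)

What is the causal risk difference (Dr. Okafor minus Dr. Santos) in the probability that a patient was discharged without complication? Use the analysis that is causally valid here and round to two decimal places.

+0.09

Case severity satisfies the back-door criterion: it is not a descendant of the surgeon, and it blocks the spurious path from surgeon to outcome. Adjusting for it (i.e., using the within-case severity rates) gives the causal effect.
Adjusting over the population distribution of case severity: 0.642·(0.963−0.918) + 0.358·(0.462−0.300) = +0.087.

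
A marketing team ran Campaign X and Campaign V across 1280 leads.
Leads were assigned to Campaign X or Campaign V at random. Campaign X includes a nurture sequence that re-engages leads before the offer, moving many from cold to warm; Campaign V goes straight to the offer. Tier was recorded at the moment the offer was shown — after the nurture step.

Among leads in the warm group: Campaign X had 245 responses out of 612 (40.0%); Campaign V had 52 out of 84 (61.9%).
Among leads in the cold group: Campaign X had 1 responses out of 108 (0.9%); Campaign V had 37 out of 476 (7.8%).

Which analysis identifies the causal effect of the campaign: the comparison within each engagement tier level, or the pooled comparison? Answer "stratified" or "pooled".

pooled

Engagement tier is downstream of the campaign. One should not condition on a consequence of treatment, so the overall rates are the right comparison.
Pooled: Campaign X 34.2% vs Campaign V 15.9%; Campaign X is higher overall.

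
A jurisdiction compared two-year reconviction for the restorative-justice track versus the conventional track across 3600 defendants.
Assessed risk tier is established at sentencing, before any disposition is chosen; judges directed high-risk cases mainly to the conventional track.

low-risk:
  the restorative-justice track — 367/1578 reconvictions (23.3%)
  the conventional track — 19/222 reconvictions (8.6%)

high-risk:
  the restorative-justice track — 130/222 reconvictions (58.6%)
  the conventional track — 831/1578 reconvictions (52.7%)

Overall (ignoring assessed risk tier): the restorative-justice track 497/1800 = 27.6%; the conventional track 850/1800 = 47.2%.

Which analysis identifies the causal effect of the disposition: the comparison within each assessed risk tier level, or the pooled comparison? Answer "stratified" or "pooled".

stratified

Assessed risk tier is set before the disposition has any effect — it is not caused by the disposition — and it independently drives the outcome. That makes it a confounder, so the causal comparison is within assessed risk tier levels.
Within each level — low-risk: 23.3% vs 8.6%; high-risk: 58.6% vs 52.7% — the conventional track is lower every time.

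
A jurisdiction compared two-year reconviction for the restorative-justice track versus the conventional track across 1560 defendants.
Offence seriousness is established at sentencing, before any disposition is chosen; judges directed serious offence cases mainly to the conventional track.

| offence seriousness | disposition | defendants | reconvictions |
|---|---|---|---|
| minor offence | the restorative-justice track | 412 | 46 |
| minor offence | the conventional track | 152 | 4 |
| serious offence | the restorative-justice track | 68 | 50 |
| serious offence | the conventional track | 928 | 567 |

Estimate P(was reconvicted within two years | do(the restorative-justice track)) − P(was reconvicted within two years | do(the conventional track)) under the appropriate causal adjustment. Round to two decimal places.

The offence seriousness-specific comparison favours the conventional track throughout, but the pooled figures favour the restorative-justice track. The question is whether to condition on offence seriousness.
Offence seriousness differs across dispositions for reasons unrelated to any effect of the disposition itself, and it separately predicts the outcome — a classic confounder. We must compare within offence seriousness levels.
Adjusting over the population distribution of offence seriousness: 0.362·(0.112−0.026) + 0.638·(0.735−0.611) = +0.110.

+0.11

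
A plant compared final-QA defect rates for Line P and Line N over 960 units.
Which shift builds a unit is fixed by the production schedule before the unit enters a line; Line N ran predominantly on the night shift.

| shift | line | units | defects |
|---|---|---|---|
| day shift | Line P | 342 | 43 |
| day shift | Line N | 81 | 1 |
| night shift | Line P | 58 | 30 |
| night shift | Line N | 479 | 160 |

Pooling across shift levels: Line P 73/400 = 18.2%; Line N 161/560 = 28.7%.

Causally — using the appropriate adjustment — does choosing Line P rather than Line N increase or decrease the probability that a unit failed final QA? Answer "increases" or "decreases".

increases

Nothing the line does changes shift; the imbalance is an allocation artefact. With shift also predicting the outcome, the pooled figure is confounded, and the within-stratum comparison is the causal one.
Within each level — day shift: 12.6% vs 1.2%; night shift: 51.7% vs 33.4% — Line N is lower every time.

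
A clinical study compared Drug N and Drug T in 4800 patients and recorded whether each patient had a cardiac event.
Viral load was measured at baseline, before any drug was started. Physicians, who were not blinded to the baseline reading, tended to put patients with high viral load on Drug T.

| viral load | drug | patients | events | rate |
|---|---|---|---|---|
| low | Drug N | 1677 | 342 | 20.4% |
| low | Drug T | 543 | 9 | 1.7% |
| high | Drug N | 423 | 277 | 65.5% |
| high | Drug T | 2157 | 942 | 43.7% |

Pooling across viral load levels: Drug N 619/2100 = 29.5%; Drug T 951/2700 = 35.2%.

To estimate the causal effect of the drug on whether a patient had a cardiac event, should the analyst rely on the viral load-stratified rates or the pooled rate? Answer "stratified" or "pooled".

The imbalance in viral load arose from how patients were allocated, not from anything the drug did; and viral load independently affects the outcome. The pooled gap is confounded — condition on viral load.
Within each level — low: 20.4% vs 1.7%; high: 65.5% vs 43.7% — Drug T is lower every time.

stratified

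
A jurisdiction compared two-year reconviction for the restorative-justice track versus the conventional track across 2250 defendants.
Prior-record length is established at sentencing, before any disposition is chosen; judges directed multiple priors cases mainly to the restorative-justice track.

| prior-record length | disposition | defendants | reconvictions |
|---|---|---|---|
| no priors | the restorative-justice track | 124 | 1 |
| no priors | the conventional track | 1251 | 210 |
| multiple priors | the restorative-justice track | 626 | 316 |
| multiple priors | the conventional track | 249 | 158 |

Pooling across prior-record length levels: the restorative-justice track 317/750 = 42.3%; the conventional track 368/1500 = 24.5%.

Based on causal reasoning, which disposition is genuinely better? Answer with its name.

the restorative-justice track

Within every prior-record length level the restorative-justice track has the lower rate, yet pooled the conventional track does — Simpson's reversal.
Prior-record length differs across dispositions for reasons unrelated to any effect of the disposition itself, and it separately predicts the outcome — a classic confounder. We must compare within prior-record length levels.
Within each level — no priors: 0.8% vs 16.8%; multiple priors: 50.5% vs 63.5% — the restorative-justice track is lower every time.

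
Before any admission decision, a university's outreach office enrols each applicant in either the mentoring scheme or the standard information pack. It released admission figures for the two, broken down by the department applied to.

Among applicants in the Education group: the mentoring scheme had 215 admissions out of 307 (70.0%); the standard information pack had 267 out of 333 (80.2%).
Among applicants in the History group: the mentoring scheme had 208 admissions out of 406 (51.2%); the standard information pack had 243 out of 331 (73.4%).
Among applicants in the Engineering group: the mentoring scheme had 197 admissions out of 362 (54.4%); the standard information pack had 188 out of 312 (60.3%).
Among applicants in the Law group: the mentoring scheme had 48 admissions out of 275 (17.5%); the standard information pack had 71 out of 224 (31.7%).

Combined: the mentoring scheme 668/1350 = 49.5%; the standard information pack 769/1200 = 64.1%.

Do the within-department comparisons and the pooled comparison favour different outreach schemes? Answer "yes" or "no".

no

Within each department level (Education 70.0% vs 80.2%; History 51.2% vs 73.4%; Engineering 54.4% vs 60.3%; Law 17.5% vs 31.7%), the standard information pack has the higher rate every time. Pooled: 49.5% vs 64.1% — the standard information pack has the higher rate overall. They agree.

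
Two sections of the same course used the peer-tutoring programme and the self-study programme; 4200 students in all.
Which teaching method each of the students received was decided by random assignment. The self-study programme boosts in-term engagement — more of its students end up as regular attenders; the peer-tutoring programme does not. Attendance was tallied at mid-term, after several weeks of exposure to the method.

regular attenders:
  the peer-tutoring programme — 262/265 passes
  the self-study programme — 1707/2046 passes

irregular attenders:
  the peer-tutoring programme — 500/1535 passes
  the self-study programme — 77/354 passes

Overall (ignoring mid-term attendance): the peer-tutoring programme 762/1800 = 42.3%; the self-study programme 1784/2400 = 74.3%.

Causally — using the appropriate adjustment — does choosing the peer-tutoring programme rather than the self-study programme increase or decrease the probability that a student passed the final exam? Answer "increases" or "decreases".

Mid-term attendance is recorded after the teaching method and is itself shifted by it — it sits on the causal path from teaching method to outcome. Conditioning on a mediator would strip out part of the effect we want; the pooled comparison gives the total causal effect.
Pooled: the peer-tutoring programme 42.3% vs the self-study programme 74.3%; the self-study programme is higher overall.

decreases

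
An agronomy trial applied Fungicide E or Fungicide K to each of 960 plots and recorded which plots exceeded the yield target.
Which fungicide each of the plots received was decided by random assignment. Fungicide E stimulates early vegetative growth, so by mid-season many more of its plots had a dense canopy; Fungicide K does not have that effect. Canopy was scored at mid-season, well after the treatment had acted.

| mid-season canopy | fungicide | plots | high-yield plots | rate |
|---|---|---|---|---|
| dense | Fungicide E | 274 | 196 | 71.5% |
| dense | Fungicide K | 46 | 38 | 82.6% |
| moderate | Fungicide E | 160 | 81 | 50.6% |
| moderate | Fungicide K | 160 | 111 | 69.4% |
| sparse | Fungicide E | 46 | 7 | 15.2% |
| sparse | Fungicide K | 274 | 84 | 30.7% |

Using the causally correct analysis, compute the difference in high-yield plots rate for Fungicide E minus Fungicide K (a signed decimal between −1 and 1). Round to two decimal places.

Fungicide K is higher inside every mid-season canopy stratum but Fungicide E is higher in aggregate. Whether to stratify depends on how mid-season canopy relates to the fungicide.
Mid-season canopy lies on the pathway fungicide → mid-season canopy → outcome, so adjusting for it blocks the indirect effect. For the total causal effect of fungicide, use the unadjusted pooled rates.
The causal difference is the pooled difference: 0.592 − 0.485 = +0.106.

+0.11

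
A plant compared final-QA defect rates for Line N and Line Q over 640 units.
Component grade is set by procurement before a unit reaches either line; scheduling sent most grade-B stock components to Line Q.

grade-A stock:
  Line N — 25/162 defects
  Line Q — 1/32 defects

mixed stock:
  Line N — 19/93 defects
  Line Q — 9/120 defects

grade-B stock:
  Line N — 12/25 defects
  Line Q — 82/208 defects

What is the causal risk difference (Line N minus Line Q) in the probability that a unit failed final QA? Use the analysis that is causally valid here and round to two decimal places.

+0.11

The imbalance in component grade arose from how units were allocated, not from anything the line did; and component grade independently affects the outcome. The pooled gap is confounded — condition on component grade.
Adjusting over the population distribution of component grade: 0.303·(0.154−0.031) + 0.333·(0.204−0.075) + 0.364·(0.480−0.394) = +0.112.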